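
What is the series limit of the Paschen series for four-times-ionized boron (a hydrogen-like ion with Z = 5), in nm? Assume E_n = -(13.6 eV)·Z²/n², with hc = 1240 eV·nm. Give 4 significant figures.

The Paschen series has lower level n_f = 3; the series limit corresponds to n_i → ∞.
ΔE_max = 13.6 × 25 / 3² = 37.78 eV.
λ_min = 1240 / 37.78 = 32.82 nm.

32.82 nm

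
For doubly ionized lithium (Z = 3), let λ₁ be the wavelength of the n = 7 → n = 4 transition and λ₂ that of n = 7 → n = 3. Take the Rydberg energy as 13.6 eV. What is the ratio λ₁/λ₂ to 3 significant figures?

λ ∝ 1/ΔE ∝ 1/(1/n_f² − 1/n_i²), and the Z² and hc factors cancel in the ratio.
λ₁/λ₂ = (1/3² − 1/7²)/(1/4² − 1/7²) = 0.09070/0.04209 = 2.15.

2.15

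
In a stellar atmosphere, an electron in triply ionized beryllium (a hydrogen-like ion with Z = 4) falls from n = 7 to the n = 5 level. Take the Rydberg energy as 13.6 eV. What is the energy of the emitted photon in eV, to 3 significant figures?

4.26 eV

The Bohr energies scale as Z², so for Z = 4: E_n = −217.6/n² eV.
E_7 = −217.6/49 = −4.441 eV and E_5 = −217.6/25 = −8.704 eV.
The photon energy is |E_7 − E_5| = 4.26 eV.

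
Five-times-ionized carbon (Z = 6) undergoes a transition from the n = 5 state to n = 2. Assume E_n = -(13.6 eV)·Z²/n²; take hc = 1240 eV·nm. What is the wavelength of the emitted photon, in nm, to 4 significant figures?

12.06 nm

For Z = 6 the level energies scale as Z², so the effective Rydberg energy is 13.6 × 36 = 489.6 eV.
ΔE = 489.6 × (1/2² − 1/5²) = 489.6 × 0.2100 = 102.8 eV.
λ = hc/ΔE = 1240 / 102.8 = 12.06 nm.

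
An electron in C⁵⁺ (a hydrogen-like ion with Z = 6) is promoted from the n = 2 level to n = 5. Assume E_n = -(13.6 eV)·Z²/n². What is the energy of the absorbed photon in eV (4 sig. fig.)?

The Bohr energies scale as Z², so for Z = 6: E_n = −489.6/n² eV.
E_5 = −489.6/25 = −19.58 eV and E_2 = −489.6/4 = −122.4 eV.
The photon energy is |E_5 − E_2| = 102.8 eV.

102.8 eV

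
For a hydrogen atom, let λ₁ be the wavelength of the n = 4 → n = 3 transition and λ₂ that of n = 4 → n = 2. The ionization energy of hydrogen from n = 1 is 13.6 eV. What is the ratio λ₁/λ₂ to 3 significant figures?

3.86

λ ∝ 1/ΔE ∝ 1/(1/n_f² − 1/n_i²), and the Z² and hc factors cancel in the ratio.
λ₁/λ₂ = (1/2² − 1/4²)/(1/3² − 1/4²) = 0.1875/0.04861 = 3.86.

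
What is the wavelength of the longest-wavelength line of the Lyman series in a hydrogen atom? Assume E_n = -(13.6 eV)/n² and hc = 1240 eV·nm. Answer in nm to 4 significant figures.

121.6 nm

The Lyman series terminates on n_f = 1; the first line has n_i = 1+1 = 2.
ΔE = 13.60 × (1/1² − 1/2²) = 10.20 eV.
λ = 1240 / 10.20 = 121.6 nm.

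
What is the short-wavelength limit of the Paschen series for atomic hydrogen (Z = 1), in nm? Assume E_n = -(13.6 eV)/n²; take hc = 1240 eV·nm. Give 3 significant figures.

821 nm

The Paschen series has lower level n_f = 3; the series limit corresponds to n_i → ∞.
ΔE_max = 13.6 × 1 / 3² = 1.511 eV.
λ_min = 1240 / 1.511 = 821 nm.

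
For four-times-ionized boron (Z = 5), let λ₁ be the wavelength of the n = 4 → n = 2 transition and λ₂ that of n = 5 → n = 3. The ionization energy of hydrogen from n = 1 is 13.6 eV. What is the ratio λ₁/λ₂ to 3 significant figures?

λ ∝ 1/ΔE ∝ 1/(1/n_f² − 1/n_i²), and the Z² and hc factors cancel in the ratio.
λ₁/λ₂ = (1/3² − 1/5²)/(1/2² − 1/4²) = 0.07111/0.1875 = 0.379.

0.379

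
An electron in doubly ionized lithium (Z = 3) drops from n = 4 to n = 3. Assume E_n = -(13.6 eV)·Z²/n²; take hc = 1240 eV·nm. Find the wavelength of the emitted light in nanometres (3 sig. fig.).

208 nm

For Z = 3 the level energies scale as Z², so the effective Rydberg energy is 13.6 × 9 = 122.4 eV.
ΔE = 122.4 × (1/3² − 1/4²) = 122.4 × 0.04861 = 5.950 eV.
λ = hc/ΔE = 1240 / 5.950 = 208 nm.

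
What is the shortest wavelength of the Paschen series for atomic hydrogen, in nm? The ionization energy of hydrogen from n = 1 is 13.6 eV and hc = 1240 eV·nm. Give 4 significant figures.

820.6 nm

The Paschen series has lower level n_f = 3; the series limit corresponds to n_i → ∞.
ΔE_max = 13.6 × 1 / 3² = 1.511 eV.
λ_min = 1240 / 1.511 = 820.6 nm.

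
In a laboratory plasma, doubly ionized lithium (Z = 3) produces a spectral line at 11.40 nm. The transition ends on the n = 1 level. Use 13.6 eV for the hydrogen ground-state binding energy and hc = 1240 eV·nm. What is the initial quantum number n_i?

n_i = 3

The photon energy is ΔE = hc/λ = 1240 / 11.40 = 108.8 eV.
With Z = 3, ΔE = 122.4 × (1/n_f² − 1/n_i²), so 1/n_f² − 1/n_i² = 0.8887.
With n_f = 1: 1/n_i² = 1/1 − 0.8887 = 0.1113, so n_i ≈ 3.00.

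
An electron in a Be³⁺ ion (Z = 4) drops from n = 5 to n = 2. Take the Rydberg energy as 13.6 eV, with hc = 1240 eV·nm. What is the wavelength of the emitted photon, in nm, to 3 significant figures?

27.1 nm

For Z = 4 the level energies scale as Z², so the effective Rydberg energy is 13.6 × 16 = 217.6 eV.
ΔE = 217.6 × (1/2² − 1/5²) = 217.6 × 0.2100 = 45.70 eV.
λ = hc/ΔE = 1240 / 45.70 = 27.1 nm.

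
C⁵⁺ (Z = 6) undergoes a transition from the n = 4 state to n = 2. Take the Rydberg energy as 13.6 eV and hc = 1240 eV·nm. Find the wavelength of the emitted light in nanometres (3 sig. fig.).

For Z = 6 the level energies scale as Z², so the effective Rydberg energy is 13.6 × 36 = 489.6 eV.
ΔE = 489.6 × (1/2² − 1/4²) = 489.6 × 0.1875 = 91.80 eV.
λ = hc/ΔE = 1240 / 91.80 = 13.5 nm.

13.5 nm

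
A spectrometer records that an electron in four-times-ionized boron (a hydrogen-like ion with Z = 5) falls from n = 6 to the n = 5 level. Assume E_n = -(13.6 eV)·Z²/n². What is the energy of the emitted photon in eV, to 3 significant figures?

The Bohr energies scale as Z², so for Z = 5: E_n = −340.0/n² eV.
E_6 = −340.0/36 = −9.444 eV and E_5 = −340.0/25 = −13.60 eV.
The photon energy is |E_6 − E_5| = 4.16 eV.

4.16 eV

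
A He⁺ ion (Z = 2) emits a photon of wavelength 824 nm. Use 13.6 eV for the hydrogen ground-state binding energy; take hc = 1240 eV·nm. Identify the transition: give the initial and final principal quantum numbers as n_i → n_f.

The photon energy is ΔE = hc/λ = 1240 / 824 = 1.505 eV.
With Z = 2, ΔE = 54.40 × (1/n_f² − 1/n_i²), so 1/n_f² − 1/n_i² = 0.02766.
Trying n_f = 5 gives 1/n_i² = 0.01234, i.e. n_i ≈ 9; this pair matches.

n_i = 9, n_f = 5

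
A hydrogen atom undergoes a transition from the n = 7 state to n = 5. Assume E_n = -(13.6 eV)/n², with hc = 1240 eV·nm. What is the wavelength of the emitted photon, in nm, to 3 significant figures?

4650 nm

ΔE = 13.60 × (1/5² − 1/7²) = 13.60 × 0.01959 = 0.2664 eV.
λ = hc/ΔE = 1240 / 0.2664 = 4650 nm.
This line belongs to the Pfund series.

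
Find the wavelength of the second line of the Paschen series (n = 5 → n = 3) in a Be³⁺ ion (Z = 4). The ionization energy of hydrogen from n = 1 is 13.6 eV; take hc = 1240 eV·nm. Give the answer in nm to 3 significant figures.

The Paschen series terminates on n_f = 3; the second line has n_i = 3+2 = 5.
ΔE = 217.6 × (1/3² − 1/5²) = 15.47 eV.
λ = 1240 / 15.47 = 80.1 nm.

80.1 nm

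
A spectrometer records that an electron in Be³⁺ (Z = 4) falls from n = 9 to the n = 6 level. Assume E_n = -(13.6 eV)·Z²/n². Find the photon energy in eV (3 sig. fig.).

3.36 eV

The Bohr energies scale as Z², so for Z = 4: E_n = −217.6/n² eV.
E_9 = −217.6/81 = −2.686 eV and E_6 = −217.6/36 = −6.044 eV.
The photon energy is |E_9 − E_6| = 3.36 eV.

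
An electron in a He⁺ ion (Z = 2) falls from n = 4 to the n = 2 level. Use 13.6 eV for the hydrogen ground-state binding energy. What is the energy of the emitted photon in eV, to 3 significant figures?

10.2 eV

The Bohr energies scale as Z², so for Z = 2: E_n = −54.40/n² eV.
E_4 = −54.40/16 = −3.400 eV and E_2 = −54.40/4 = −13.60 eV.
The photon energy is |E_4 − E_2| = 10.2 eV.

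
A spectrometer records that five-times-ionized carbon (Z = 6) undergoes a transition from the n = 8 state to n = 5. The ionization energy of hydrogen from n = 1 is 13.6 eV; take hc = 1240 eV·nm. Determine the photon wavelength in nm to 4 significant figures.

For Z = 6 the level energies scale as Z², so the effective Rydberg energy is 13.6 × 36 = 489.6 eV.
ΔE = 489.6 × (1/5² − 1/8²) = 489.6 × 0.02438 = 11.93 eV.
λ = hc/ΔE = 1240 / 11.93 = 103.9 nm.

103.9 nm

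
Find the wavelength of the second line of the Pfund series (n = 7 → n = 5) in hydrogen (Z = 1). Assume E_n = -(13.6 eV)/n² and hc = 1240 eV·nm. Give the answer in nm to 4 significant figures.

4654 nm

The Pfund series terminates on n_f = 5; the second line has n_i = 5+2 = 7.
ΔE = 13.60 × (1/5² − 1/7²) = 0.2664 eV.
λ = 1240 / 0.2664 = 4654 nm.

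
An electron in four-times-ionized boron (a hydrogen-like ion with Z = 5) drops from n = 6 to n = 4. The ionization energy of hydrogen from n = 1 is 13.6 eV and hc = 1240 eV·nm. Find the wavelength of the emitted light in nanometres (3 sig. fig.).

For Z = 5 the level energies scale as Z², so the effective Rydberg energy is 13.6 × 25 = 340.0 eV.
ΔE = 340.0 × (1/4² − 1/6²) = 340.0 × 0.03472 = 11.81 eV.
λ = hc/ΔE = 1240 / 11.81 = 105 nm.

105 nm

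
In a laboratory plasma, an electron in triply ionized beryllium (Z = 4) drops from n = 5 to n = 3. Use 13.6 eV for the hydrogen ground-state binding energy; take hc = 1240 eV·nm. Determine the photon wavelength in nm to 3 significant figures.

For Z = 4 the level energies scale as Z², so the effective Rydberg energy is 13.6 × 16 = 217.6 eV.
ΔE = 217.6 × (1/3² − 1/5²) = 217.6 × 0.07111 = 15.47 eV.
λ = hc/ΔE = 1240 / 15.47 = 80.1 nm.

80.1 nm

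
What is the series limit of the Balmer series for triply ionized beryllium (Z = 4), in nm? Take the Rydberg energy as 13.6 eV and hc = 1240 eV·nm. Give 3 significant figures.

The Balmer series has lower level n_f = 2; the series limit corresponds to n_i → ∞.
ΔE_max = 13.6 × 16 / 2² = 54.40 eV.
λ_min = 1240 / 54.40 = 22.8 nm.

22.8 nm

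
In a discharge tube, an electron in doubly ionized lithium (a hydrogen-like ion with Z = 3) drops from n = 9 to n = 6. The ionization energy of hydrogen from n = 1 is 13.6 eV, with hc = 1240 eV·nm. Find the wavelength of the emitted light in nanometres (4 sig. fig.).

For Z = 3 the level energies scale as Z², so the effective Rydberg energy is 13.6 × 9 = 122.4 eV.
ΔE = 122.4 × (1/6² − 1/9²) = 122.4 × 0.01543 = 1.889 eV.
λ = hc/ΔE = 1240 / 1.889 = 656.5 nm.

656.5 nm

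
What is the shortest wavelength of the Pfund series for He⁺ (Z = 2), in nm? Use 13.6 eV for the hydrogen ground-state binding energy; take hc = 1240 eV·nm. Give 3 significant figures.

570 nm

The Pfund series has lower level n_f = 5; the series limit corresponds to n_i → ∞.
ΔE_max = 13.6 × 4 / 5² = 2.176 eV.
λ_min = 1240 / 2.176 = 570 nm.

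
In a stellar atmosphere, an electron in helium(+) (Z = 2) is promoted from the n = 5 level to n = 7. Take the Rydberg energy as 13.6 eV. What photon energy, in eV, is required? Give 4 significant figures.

The Bohr energies scale as Z², so for Z = 2: E_n = −54.40/n² eV.
E_7 = −54.40/49 = −1.110 eV and E_5 = −54.40/25 = −2.176 eV.
The photon energy is |E_7 − E_5| = 1.066 eV.

1.066 eV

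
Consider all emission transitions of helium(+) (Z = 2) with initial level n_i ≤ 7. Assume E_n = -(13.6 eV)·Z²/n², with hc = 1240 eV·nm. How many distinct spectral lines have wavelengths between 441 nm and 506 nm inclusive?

1

Enumerate all n_i → n_f pairs with 1 ≤ n_f < n_i ≤ 7 and compute λ = 1240 / [13.6·4·(1/n_f² − 1/n_i²)].
Lines falling in [441, 506] nm: 4→3 (468.9 nm).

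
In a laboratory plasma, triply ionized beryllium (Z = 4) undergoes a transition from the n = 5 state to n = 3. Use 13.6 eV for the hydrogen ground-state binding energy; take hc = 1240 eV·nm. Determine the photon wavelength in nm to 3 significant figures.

80.1 nm

For Z = 4 the level energies scale as Z², so the effective Rydberg energy is 13.6 × 16 = 217.6 eV.
ΔE = 217.6 × (1/3² − 1/5²) = 217.6 × 0.07111 = 15.47 eV.
λ = hc/ΔE = 1240 / 15.47 = 80.1 nm.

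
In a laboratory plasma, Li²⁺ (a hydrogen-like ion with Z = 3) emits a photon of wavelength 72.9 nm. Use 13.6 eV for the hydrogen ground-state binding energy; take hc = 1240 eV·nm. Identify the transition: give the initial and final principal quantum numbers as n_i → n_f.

n_i = 3, n_f = 2

The photon energy is ΔE = hc/λ = 1240 / 72.9 = 17.01 eV.
With Z = 3, ΔE = 122.4 × (1/n_f² − 1/n_i²), so 1/n_f² − 1/n_i² = 0.1390.
Trying n_f = 2 gives 1/n_i² = 0.1110, i.e. n_i ≈ 3; this pair matches.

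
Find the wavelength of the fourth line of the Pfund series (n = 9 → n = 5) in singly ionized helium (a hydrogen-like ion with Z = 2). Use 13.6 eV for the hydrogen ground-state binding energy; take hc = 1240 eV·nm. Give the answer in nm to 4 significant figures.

824.3 nm

The Pfund series terminates on n_f = 5; the fourth line has n_i = 5+4 = 9.
ΔE = 54.40 × (1/5² − 1/9²) = 1.504 eV.
λ = 1240 / 1.504 = 824.3 nm.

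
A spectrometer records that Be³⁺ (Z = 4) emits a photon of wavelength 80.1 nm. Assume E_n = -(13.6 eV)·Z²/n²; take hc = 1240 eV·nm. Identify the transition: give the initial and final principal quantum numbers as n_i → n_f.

The photon energy is ΔE = hc/λ = 1240 / 80.1 = 15.48 eV.
With Z = 4, ΔE = 217.6 × (1/n_f² − 1/n_i²), so 1/n_f² − 1/n_i² = 0.07114.
Trying n_f = 3 gives 1/n_i² = 0.03997, i.e. n_i ≈ 5; this pair matches.

n_i = 5, n_f = 3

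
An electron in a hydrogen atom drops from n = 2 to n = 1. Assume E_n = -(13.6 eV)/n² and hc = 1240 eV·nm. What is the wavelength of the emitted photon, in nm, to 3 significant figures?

122 nm

ΔE = 13.60 × (1/1² − 1/2²) = 13.60 × 0.7500 = 10.20 eV.
λ = hc/ΔE = 1240 / 10.20 = 122 nm.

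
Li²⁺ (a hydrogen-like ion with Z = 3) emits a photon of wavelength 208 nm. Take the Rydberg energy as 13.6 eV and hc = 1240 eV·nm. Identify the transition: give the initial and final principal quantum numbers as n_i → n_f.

n_i = 4, n_f = 3

The photon energy is ΔE = hc/λ = 1240 / 208 = 5.962 eV.
With Z = 3, ΔE = 122.4 × (1/n_f² − 1/n_i²), so 1/n_f² − 1/n_i² = 0.04871.
Trying n_f = 3 gives 1/n_i² = 0.06241, i.e. n_i ≈ 4; this pair matches.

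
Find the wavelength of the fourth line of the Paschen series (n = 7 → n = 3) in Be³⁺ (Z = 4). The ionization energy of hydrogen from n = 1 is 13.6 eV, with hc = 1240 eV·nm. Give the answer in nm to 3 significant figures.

The Paschen series terminates on n_f = 3; the fourth line has n_i = 3+4 = 7.
ΔE = 217.6 × (1/3² − 1/7²) = 19.74 eV.
λ = 1240 / 19.74 = 62.8 nm.

62.8 nm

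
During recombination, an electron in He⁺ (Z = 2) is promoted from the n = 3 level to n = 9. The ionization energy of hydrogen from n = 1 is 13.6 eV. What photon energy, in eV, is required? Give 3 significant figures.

The Bohr energies scale as Z², so for Z = 2: E_n = −54.40/n² eV.
E_9 = −54.40/81 = −0.6716 eV and E_3 = −54.40/9 = −6.044 eV.
The photon energy is |E_9 − E_3| = 5.37 eV.

5.37 eV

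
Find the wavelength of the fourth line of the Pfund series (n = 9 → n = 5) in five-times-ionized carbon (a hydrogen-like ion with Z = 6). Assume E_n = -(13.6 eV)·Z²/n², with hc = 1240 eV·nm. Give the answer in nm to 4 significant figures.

91.58 nm

The Pfund series terminates on n_f = 5; the fourth line has n_i = 5+4 = 9.
ΔE = 489.6 × (1/5² − 1/9²) = 13.54 eV.
λ = 1240 / 13.54 = 91.58 nm.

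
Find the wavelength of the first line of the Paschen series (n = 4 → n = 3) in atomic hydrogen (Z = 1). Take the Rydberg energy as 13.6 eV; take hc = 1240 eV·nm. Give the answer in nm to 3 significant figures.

The Paschen series terminates on n_f = 3; the first line has n_i = 3+1 = 4.
ΔE = 13.60 × (1/3² − 1/4²) = 0.6611 eV.
λ = 1240 / 0.6611 = 1880 nm.

1880 nm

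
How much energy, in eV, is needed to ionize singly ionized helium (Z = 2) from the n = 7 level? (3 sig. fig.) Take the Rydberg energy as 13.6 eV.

1.11 eV

E_n = −13.6 Z²/n² = −54.40/n² eV for Z = 2.
E_7 = −54.40/49 = −1.11 eV, so ionization (to E = 0) requires 1.11 eV.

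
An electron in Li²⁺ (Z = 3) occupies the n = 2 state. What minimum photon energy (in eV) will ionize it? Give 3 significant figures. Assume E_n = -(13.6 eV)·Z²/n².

E_n = −13.6 Z²/n² = −122.4/n² eV for Z = 3.
E_2 = −122.4/4 = −30.6 eV, so ionization (to E = 0) requires 30.6 eV.

30.6 eV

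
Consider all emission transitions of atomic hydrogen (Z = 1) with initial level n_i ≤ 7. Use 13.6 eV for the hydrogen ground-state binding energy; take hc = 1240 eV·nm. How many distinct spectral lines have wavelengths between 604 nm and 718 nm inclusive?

1

Enumerate all n_i → n_f pairs with 1 ≤ n_f < n_i ≤ 7 and compute λ = 1240 / [13.6·1·(1/n_f² − 1/n_i²)].
Lines falling in [604, 718] nm: 3→2 (656.5 nm).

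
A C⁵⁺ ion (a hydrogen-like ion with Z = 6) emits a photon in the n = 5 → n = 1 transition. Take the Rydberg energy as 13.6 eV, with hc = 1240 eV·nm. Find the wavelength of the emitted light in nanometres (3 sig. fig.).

For Z = 6 the level energies scale as Z², so the effective Rydberg energy is 13.6 × 36 = 489.6 eV.
ΔE = 489.6 × (1/1² − 1/5²) = 489.6 × 0.9600 = 470.0 eV.
λ = hc/ΔE = 1240 / 470.0 = 2.64 nm.

2.64 nm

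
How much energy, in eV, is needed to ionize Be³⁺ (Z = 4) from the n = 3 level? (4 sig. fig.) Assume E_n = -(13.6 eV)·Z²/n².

E_n = −13.6 Z²/n² = −217.6/n² eV for Z = 4.
E_3 = −217.6/9 = −24.18 eV, so ionization (to E = 0) requires 24.18 eV.

24.18 eV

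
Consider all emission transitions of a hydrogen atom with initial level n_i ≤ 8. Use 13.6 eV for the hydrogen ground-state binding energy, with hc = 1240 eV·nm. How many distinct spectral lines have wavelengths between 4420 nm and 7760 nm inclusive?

Enumerate all n_i → n_f pairs with 1 ≤ n_f < n_i ≤ 8 and compute λ = 1240 / [13.6·1·(1/n_f² − 1/n_i²)].
Lines falling in [4420, 7760] nm: 7→5 (4654 nm), 6→5 (7460 nm), 8→6 (7503 nm).

3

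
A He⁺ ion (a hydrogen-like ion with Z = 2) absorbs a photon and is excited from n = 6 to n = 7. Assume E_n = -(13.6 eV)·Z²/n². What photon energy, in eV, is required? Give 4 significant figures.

The Bohr energies scale as Z², so for Z = 2: E_n = −54.40/n² eV.
E_7 = −54.40/49 = −1.110 eV and E_6 = −54.40/36 = −1.511 eV.
The photon energy is |E_7 − E_6| = 0.4009 eV.

0.4009 eV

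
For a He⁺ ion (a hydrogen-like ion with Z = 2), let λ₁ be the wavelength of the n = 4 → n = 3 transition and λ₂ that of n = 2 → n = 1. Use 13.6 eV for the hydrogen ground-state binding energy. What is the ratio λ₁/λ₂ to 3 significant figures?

15.4

λ ∝ 1/ΔE ∝ 1/(1/n_f² − 1/n_i²), and the Z² and hc factors cancel in the ratio.
λ₁/λ₂ = (1/1² − 1/2²)/(1/3² − 1/4²) = 0.7500/0.04861 = 15.4.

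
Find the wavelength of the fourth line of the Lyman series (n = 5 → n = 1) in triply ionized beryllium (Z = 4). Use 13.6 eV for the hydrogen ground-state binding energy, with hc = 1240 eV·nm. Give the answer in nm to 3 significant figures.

The Lyman series terminates on n_f = 1; the fourth line has n_i = 1+4 = 5.
ΔE = 217.6 × (1/1² − 1/5²) = 208.9 eV.
λ = 1240 / 208.9 = 5.94 nm.

5.94 nm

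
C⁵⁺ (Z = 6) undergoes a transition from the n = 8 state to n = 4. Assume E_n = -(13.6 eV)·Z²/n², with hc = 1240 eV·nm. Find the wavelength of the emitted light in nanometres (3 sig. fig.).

54.0 nm

For Z = 6 the level energies scale as Z², so the effective Rydberg energy is 13.6 × 36 = 489.6 eV.
ΔE = 489.6 × (1/4² − 1/8²) = 489.6 × 0.04688 = 22.95 eV.
λ = hc/ΔE = 1240 / 22.95 = 54.0 nm.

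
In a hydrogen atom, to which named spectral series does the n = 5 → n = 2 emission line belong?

Balmer

The series is set by the lower level: n_f = 2 is the Balmer series.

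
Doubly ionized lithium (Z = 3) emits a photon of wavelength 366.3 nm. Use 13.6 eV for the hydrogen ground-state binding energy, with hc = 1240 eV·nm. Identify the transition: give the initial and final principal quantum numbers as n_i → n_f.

The photon energy is ΔE = hc/λ = 1240 / 366.3 = 3.385 eV.
With Z = 3, ΔE = 122.4 × (1/n_f² − 1/n_i²), so 1/n_f² − 1/n_i² = 0.02766.
Trying n_f = 5 gives 1/n_i² = 0.01234, i.e. n_i ≈ 9; this pair matches.

n_i = 9, n_f = 5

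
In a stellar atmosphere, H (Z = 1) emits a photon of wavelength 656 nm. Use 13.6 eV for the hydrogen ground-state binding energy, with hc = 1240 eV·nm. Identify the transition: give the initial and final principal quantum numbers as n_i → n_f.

The photon energy is ΔE = hc/λ = 1240 / 656 = 1.890 eV.
With Z = 1, ΔE = 13.60 × (1/n_f² − 1/n_i²), so 1/n_f² − 1/n_i² = 0.1390.
Trying n_f = 2 gives 1/n_i² = 0.1110, i.e. n_i ≈ 3; this pair matches.

n_i = 3, n_f = 2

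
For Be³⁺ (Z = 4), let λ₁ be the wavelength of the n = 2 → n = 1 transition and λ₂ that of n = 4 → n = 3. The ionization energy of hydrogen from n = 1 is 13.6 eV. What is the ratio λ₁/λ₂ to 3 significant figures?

λ ∝ 1/ΔE ∝ 1/(1/n_f² − 1/n_i²), and the Z² and hc factors cancel in the ratio.
λ₁/λ₂ = (1/3² − 1/4²)/(1/1² − 1/2²) = 0.04861/0.7500 = 0.0648.

0.0648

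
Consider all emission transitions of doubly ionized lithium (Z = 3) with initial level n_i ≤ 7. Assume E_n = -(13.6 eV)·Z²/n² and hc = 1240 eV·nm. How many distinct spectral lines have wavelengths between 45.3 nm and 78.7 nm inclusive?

Enumerate all n_i → n_f pairs with 1 ≤ n_f < n_i ≤ 7 and compute λ = 1240 / [13.6·9·(1/n_f² − 1/n_i²)].
Lines falling in [45.3, 78.7] nm: 6→2 (45.59 nm), 5→2 (48.24 nm), 4→2 (54.03 nm), 3→2 (72.94 nm).

4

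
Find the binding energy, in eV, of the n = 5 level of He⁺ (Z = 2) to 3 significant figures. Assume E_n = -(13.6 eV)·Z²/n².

2.18 eV

E_n = −13.6 Z²/n² = −54.40/n² eV for Z = 2.
E_5 = −54.40/25 = −2.18 eV, so ionization (to E = 0) requires 2.18 eV.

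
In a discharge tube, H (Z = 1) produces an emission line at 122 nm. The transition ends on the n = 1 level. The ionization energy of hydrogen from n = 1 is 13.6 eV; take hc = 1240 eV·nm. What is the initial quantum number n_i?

n_i = 2

The photon energy is ΔE = hc/λ = 1240 / 122 = 10.16 eV.
With Z = 1, ΔE = 13.60 × (1/n_f² − 1/n_i²), so 1/n_f² − 1/n_i² = 0.7473.
With n_f = 1: 1/n_i² = 1/1 − 0.7473 = 0.2527, so n_i ≈ 1.99.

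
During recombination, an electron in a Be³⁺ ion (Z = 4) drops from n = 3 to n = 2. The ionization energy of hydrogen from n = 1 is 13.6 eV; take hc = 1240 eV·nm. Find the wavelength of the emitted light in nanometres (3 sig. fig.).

41.0 nm

For Z = 4 the level energies scale as Z², so the effective Rydberg energy is 13.6 × 16 = 217.6 eV.
ΔE = 217.6 × (1/2² − 1/3²) = 217.6 × 0.1389 = 30.22 eV.
λ = hc/ΔE = 1240 / 30.22 = 41.0 nm.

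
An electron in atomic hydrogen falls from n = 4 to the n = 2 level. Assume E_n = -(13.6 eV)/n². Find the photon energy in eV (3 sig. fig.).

E_4 = −13.60/16 = −0.8500 eV and E_2 = −13.60/4 = −3.400 eV.
The photon energy is |E_4 − E_2| = 2.55 eV.

2.55 eV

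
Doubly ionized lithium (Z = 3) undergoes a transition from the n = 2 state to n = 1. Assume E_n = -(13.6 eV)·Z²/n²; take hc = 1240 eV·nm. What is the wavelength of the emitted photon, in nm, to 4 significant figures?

13.51 nm

For Z = 3 the level energies scale as Z², so the effective Rydberg energy is 13.6 × 9 = 122.4 eV.
ΔE = 122.4 × (1/1² − 1/2²) = 122.4 × 0.7500 = 91.80 eV.
λ = hc/ΔE = 1240 / 91.80 = 13.51 nm.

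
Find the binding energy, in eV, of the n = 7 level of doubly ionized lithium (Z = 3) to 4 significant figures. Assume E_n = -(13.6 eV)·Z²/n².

E_n = −13.6 Z²/n² = −122.4/n² eV for Z = 3.
E_7 = −122.4/49 = −2.498 eV, so ionization (to E = 0) requires 2.498 eV.

2.498 eV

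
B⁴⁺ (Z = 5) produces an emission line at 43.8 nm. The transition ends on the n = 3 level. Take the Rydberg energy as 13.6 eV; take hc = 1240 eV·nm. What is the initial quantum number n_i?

The photon energy is ΔE = hc/λ = 1240 / 43.8 = 28.31 eV.
With Z = 5, ΔE = 340.0 × (1/n_f² − 1/n_i²), so 1/n_f² − 1/n_i² = 0.08327.
With n_f = 3: 1/n_i² = 1/9 − 0.08327 = 0.02784, so n_i ≈ 5.99.

n_i = 6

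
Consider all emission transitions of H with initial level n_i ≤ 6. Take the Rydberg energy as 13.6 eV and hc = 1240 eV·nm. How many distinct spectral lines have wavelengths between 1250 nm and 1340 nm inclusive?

1

Enumerate all n_i → n_f pairs with 1 ≤ n_f < n_i ≤ 6 and compute λ = 1240 / [13.6·1·(1/n_f² − 1/n_i²)].
Lines falling in [1250, 1340] nm: 5→3 (1282 nm).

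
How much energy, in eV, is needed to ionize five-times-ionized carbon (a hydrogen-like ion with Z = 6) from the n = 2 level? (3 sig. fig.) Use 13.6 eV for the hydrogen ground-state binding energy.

122 eV

E_n = −13.6 Z²/n² = −489.6/n² eV for Z = 6.
E_2 = −489.6/4 = −122 eV, so ionization (to E = 0) requires 122 eV.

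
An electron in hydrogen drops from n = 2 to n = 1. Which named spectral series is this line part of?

Lyman

The series is set by the lower level: n_f = 1 is the Lyman series.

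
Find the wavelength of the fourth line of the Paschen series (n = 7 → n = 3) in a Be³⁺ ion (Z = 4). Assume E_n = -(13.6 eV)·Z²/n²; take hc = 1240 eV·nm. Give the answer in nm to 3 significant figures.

The Paschen series terminates on n_f = 3; the fourth line has n_i = 3+4 = 7.
ΔE = 217.6 × (1/3² − 1/7²) = 19.74 eV.
λ = 1240 / 19.74 = 62.8 nm.

62.8 nm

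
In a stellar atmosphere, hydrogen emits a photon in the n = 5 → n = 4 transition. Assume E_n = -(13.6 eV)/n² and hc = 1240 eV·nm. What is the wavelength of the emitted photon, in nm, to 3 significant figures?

4050 nm

ΔE = 13.60 × (1/4² − 1/5²) = 13.60 × 0.02250 = 0.3060 eV.
λ = hc/ΔE = 1240 / 0.3060 = 4050 nm.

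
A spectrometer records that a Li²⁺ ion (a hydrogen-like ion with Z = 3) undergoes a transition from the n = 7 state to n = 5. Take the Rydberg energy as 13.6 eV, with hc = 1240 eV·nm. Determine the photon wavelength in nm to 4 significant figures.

For Z = 3 the level energies scale as Z², so the effective Rydberg energy is 13.6 × 9 = 122.4 eV.
ΔE = 122.4 × (1/5² − 1/7²) = 122.4 × 0.01959 = 2.398 eV.
λ = hc/ΔE = 1240 / 2.398 = 517.1 nm.

517.1 nm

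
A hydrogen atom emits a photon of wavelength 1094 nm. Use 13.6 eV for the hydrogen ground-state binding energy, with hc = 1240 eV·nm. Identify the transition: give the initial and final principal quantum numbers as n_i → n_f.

The photon energy is ΔE = hc/λ = 1240 / 1094 = 1.133 eV.
With Z = 1, ΔE = 13.60 × (1/n_f² − 1/n_i²), so 1/n_f² − 1/n_i² = 0.08334.
Trying n_f = 3 gives 1/n_i² = 0.02777, i.e. n_i ≈ 6; this pair matches.

n_i = 6, n_f = 3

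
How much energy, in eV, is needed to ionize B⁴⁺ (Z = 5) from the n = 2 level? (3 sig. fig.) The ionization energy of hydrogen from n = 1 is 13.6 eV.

E_n = −13.6 Z²/n² = −340.0/n² eV for Z = 5.
E_2 = −340.0/4 = −85.0 eV, so ionization (to E = 0) requires 85.0 eV.

85.0 eV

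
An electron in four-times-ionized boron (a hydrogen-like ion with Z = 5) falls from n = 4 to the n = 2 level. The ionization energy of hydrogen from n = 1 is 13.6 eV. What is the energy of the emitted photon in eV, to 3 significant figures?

The Bohr energies scale as Z², so for Z = 5: E_n = −340.0/n² eV.
E_4 = −340.0/16 = −21.25 eV and E_2 = −340.0/4 = −85.00 eV.
The photon energy is |E_4 − E_2| = 63.8 eV.

63.8 eV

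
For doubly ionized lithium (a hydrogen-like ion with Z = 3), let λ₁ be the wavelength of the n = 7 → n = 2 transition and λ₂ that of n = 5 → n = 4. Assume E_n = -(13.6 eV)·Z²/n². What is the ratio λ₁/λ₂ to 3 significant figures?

0.0980

λ ∝ 1/ΔE ∝ 1/(1/n_f² − 1/n_i²), and the Z² and hc factors cancel in the ratio.
λ₁/λ₂ = (1/4² − 1/5²)/(1/2² − 1/7²) = 0.02250/0.2296 = 0.0980.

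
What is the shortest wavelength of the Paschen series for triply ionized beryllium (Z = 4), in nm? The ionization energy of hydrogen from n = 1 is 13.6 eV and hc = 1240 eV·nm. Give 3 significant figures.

51.3 nm

The Paschen series has lower level n_f = 3; the series limit corresponds to n_i → ∞.
ΔE_max = 13.6 × 16 / 3² = 24.18 eV.
λ_min = 1240 / 24.18 = 51.3 nm.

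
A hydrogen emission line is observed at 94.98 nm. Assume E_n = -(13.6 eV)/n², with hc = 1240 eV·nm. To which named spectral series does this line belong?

Lyman

ΔE = 1240/94.98 = 13.06 eV.
This matches 13.6 × (1/1² − 1/5²), so n_f = 1: the Lyman series.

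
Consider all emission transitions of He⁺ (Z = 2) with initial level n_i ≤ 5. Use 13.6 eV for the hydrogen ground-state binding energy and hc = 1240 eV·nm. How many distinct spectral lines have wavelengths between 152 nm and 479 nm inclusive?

3

Enumerate all n_i → n_f pairs with 1 ≤ n_f < n_i ≤ 5 and compute λ = 1240 / [13.6·4·(1/n_f² − 1/n_i²)].
Lines falling in [152, 479] nm: 3→2 (164.1 nm), 5→3 (320.5 nm), 4→3 (468.9 nm).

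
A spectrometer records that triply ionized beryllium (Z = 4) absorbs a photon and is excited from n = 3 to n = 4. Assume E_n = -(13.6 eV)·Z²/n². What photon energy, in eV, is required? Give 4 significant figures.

The Bohr energies scale as Z², so for Z = 4: E_n = −217.6/n² eV.
E_4 = −217.6/16 = −13.60 eV and E_3 = −217.6/9 = −24.18 eV.
The photon energy is |E_4 − E_3| = 10.58 eV.

10.58 eV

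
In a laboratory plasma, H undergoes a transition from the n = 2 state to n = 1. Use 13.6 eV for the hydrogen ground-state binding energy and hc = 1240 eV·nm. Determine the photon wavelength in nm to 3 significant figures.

ΔE = 13.60 × (1/1² − 1/2²) = 13.60 × 0.7500 = 10.20 eV.
λ = hc/ΔE = 1240 / 10.20 = 122 nm.
This line belongs to the Lyman series.

122 nm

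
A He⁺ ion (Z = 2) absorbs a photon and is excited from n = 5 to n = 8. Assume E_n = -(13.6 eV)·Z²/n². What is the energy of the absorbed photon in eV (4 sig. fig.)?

1.326 eV

The Bohr energies scale as Z², so for Z = 2: E_n = −54.40/n² eV.
E_8 = −54.40/64 = −0.8500 eV and E_5 = −54.40/25 = −2.176 eV.
The photon energy is |E_8 − E_5| = 1.326 eV.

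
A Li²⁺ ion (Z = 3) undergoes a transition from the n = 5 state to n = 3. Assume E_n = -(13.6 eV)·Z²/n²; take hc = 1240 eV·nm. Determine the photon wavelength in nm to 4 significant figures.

For Z = 3 the level energies scale as Z², so the effective Rydberg energy is 13.6 × 9 = 122.4 eV.
ΔE = 122.4 × (1/3² − 1/5²) = 122.4 × 0.07111 = 8.704 eV.
λ = hc/ΔE = 1240 / 8.704 = 142.5 nm.

142.5 nm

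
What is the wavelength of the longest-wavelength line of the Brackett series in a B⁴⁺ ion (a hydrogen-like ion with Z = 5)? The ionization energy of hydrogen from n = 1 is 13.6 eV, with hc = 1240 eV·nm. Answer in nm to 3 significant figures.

The Brackett series terminates on n_f = 4; the first line has n_i = 4+1 = 5.
ΔE = 340.0 × (1/4² − 1/5²) = 7.650 eV.
λ = 1240 / 7.650 = 162 nm.

162 nm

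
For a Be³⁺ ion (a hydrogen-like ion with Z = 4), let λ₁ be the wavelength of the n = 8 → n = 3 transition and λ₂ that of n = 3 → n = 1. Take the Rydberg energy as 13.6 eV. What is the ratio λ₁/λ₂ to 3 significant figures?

9.31

λ ∝ 1/ΔE ∝ 1/(1/n_f² − 1/n_i²), and the Z² and hc factors cancel in the ratio.
λ₁/λ₂ = (1/1² − 1/3²)/(1/3² − 1/8²) = 0.8889/0.09549 = 9.31.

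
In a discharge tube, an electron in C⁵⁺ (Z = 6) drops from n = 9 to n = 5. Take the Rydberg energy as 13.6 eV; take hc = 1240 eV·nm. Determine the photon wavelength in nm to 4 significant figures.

91.58 nm

For Z = 6 the level energies scale as Z², so the effective Rydberg energy is 13.6 × 36 = 489.6 eV.
ΔE = 489.6 × (1/5² − 1/9²) = 489.6 × 0.02765 = 13.54 eV.
λ = hc/ΔE = 1240 / 13.54 = 91.58 nm.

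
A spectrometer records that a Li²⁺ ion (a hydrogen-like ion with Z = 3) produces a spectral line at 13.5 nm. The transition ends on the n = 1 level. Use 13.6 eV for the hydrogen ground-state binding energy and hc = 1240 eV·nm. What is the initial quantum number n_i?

The photon energy is ΔE = hc/λ = 1240 / 13.5 = 91.85 eV.
With Z = 3, ΔE = 122.4 × (1/n_f² − 1/n_i²), so 1/n_f² − 1/n_i² = 0.7504.
With n_f = 1: 1/n_i² = 1/1 − 0.7504 = 0.2496, so n_i ≈ 2.00.

n_i = 2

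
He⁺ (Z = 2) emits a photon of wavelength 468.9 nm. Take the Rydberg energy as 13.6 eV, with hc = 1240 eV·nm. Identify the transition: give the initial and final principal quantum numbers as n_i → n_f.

n_i = 4, n_f = 3

The photon energy is ΔE = hc/λ = 1240 / 468.9 = 2.644 eV.
With Z = 2, ΔE = 54.40 × (1/n_f² − 1/n_i²), so 1/n_f² − 1/n_i² = 0.04861.
Trying n_f = 3 gives 1/n_i² = 0.06250, i.e. n_i ≈ 4; this pair matches.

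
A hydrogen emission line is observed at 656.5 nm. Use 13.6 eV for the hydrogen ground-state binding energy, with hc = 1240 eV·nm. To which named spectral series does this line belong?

Balmer

ΔE = 1240/656.5 = 1.889 eV.
This matches 13.6 × (1/2² − 1/3²), so n_f = 2: the Balmer series.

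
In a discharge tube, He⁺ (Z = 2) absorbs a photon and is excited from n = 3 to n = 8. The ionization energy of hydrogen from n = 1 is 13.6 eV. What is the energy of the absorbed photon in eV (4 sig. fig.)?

The Bohr energies scale as Z², so for Z = 2: E_n = −54.40/n² eV.
E_8 = −54.40/64 = −0.8500 eV and E_3 = −54.40/9 = −6.044 eV.
The photon energy is |E_8 − E_3| = 5.194 eV.

5.194 eV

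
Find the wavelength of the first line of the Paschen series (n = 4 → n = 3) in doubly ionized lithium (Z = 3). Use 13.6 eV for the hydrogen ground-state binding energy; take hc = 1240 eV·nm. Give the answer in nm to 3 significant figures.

The Paschen series terminates on n_f = 3; the first line has n_i = 3+1 = 4.
ΔE = 122.4 × (1/3² − 1/4²) = 5.950 eV.
λ = 1240 / 5.950 = 208 nm.

208 nm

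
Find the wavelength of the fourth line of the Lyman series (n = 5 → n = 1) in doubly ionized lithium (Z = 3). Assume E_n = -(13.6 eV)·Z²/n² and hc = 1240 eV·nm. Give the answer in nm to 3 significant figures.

10.6 nm

The Lyman series terminates on n_f = 1; the fourth line has n_i = 1+4 = 5.
ΔE = 122.4 × (1/1² − 1/5²) = 117.5 eV.
λ = 1240 / 117.5 = 10.6 nm.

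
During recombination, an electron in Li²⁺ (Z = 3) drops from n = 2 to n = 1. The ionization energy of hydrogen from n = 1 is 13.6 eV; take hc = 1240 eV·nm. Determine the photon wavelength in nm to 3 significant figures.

For Z = 3 the level energies scale as Z², so the effective Rydberg energy is 13.6 × 9 = 122.4 eV.
ΔE = 122.4 × (1/1² − 1/2²) = 122.4 × 0.7500 = 91.80 eV.
λ = hc/ΔE = 1240 / 91.80 = 13.5 nm.

13.5 nm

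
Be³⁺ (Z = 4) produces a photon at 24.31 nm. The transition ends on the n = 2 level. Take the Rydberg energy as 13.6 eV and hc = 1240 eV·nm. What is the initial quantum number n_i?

The photon energy is ΔE = hc/λ = 1240 / 24.31 = 51.01 eV.
With Z = 4, ΔE = 217.6 × (1/n_f² − 1/n_i²), so 1/n_f² − 1/n_i² = 0.2344.
With n_f = 2: 1/n_i² = 1/4 − 0.2344 = 0.01559, so n_i ≈ 8.01.

n_i = 8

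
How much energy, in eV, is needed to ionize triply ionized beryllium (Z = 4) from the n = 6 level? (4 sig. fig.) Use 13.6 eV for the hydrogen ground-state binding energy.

E_n = −13.6 Z²/n² = −217.6/n² eV for Z = 4.
E_6 = −217.6/36 = −6.044 eV, so ionization (to E = 0) requires 6.044 eV.

6.044 eV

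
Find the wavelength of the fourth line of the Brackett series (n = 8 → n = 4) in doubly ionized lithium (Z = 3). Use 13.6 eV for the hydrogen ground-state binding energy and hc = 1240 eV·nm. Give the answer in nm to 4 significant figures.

216.1 nm

The Brackett series terminates on n_f = 4; the fourth line has n_i = 4+4 = 8.
ΔE = 122.4 × (1/4² − 1/8²) = 5.738 eV.
λ = 1240 / 5.738 = 216.1 nm.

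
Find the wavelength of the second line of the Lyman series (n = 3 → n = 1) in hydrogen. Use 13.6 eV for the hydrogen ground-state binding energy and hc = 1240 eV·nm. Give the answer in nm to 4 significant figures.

The Lyman series terminates on n_f = 1; the second line has n_i = 1+2 = 3.
ΔE = 13.60 × (1/1² − 1/3²) = 12.09 eV.
λ = 1240 / 12.09 = 102.6 nm.

102.6 nm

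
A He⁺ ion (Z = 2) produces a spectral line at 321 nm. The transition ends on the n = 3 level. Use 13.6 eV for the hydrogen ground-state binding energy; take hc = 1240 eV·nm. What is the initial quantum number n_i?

The photon energy is ΔE = hc/λ = 1240 / 321 = 3.863 eV.
With Z = 2, ΔE = 54.40 × (1/n_f² − 1/n_i²), so 1/n_f² − 1/n_i² = 0.07101.
With n_f = 3: 1/n_i² = 1/9 − 0.07101 = 0.04010, so n_i ≈ 4.99.

n_i = 5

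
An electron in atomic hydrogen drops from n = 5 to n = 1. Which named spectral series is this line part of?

Lyman

The series is set by the lower level: n_f = 1 is the Lyman series.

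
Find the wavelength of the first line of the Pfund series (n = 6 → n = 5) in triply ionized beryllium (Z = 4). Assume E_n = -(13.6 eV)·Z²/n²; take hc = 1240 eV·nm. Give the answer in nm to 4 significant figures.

466.2 nm

The Pfund series terminates on n_f = 5; the first line has n_i = 5+1 = 6.
ΔE = 217.6 × (1/5² − 1/6²) = 2.660 eV.
λ = 1240 / 2.660 = 466.2 nm.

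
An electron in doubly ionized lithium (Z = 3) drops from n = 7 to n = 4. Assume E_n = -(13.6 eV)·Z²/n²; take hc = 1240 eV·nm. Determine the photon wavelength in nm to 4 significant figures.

240.7 nm

For Z = 3 the level energies scale as Z², so the effective Rydberg energy is 13.6 × 9 = 122.4 eV.
ΔE = 122.4 × (1/4² − 1/7²) = 122.4 × 0.04209 = 5.152 eV.
λ = hc/ΔE = 1240 / 5.152 = 240.7 nm.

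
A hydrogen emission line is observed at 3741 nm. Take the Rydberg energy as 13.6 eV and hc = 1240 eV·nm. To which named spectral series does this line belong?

Pfund

ΔE = 1240/3741 = 0.3315 eV.
This matches 13.6 × (1/5² − 1/8²), so n_f = 5: the Pfund series.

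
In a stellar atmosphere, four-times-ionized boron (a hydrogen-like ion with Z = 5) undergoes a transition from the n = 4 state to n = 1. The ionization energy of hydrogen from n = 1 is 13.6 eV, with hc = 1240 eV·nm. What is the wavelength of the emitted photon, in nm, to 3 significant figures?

3.89 nm

For Z = 5 the level energies scale as Z², so the effective Rydberg energy is 13.6 × 25 = 340.0 eV.
ΔE = 340.0 × (1/1² − 1/4²) = 340.0 × 0.9375 = 318.8 eV.
λ = hc/ΔE = 1240 / 318.8 = 3.89 nm.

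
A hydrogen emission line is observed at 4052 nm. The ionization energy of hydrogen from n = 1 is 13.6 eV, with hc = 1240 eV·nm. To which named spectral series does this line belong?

ΔE = 1240/4052 = 0.3060 eV.
This matches 13.6 × (1/4² − 1/5²), so n_f = 4: the Brackett series.

Brackett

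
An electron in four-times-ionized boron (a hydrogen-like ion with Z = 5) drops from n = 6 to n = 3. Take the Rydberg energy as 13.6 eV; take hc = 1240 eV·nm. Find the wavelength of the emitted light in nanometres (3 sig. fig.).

For Z = 5 the level energies scale as Z², so the effective Rydberg energy is 13.6 × 25 = 340.0 eV.
ΔE = 340.0 × (1/3² − 1/6²) = 340.0 × 0.08333 = 28.33 eV.
λ = hc/ΔE = 1240 / 28.33 = 43.8 nm.

43.8 nm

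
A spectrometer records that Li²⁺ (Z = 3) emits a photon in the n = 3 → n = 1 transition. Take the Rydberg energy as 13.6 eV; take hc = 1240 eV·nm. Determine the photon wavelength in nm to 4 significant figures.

For Z = 3 the level energies scale as Z², so the effective Rydberg energy is 13.6 × 9 = 122.4 eV.
ΔE = 122.4 × (1/1² − 1/3²) = 122.4 × 0.8889 = 108.8 eV.
λ = hc/ΔE = 1240 / 108.8 = 11.40 nm.

11.40 nm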